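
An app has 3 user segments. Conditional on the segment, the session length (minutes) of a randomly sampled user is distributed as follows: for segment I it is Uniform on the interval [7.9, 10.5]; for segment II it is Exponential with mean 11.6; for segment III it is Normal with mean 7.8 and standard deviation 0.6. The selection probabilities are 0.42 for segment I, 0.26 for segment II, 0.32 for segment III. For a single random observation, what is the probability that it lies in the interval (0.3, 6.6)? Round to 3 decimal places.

0.113

Conditional on each segment, P(0.3 < X < 6.6): I: 0; II: 0.408359; III: 0.0227501.
By total probability, P(0.3 < X < 6.6) = 0.42·0 + 0.26·0.408359 + 0.32·0.0227501 = 0.113453.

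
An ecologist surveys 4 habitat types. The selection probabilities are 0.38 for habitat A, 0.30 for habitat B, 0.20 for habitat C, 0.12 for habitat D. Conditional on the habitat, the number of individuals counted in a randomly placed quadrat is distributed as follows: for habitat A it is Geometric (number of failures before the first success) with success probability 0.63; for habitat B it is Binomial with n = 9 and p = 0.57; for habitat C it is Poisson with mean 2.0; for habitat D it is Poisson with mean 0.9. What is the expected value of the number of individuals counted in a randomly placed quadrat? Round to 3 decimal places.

2.270

Component means — A: 0.587302; B: 5.13; C: 2; D: 0.9.
E[X] = 0.38·0.587302 + 0.3·5.13 + 0.2·2 + 0.12·0.9 = 2.27017.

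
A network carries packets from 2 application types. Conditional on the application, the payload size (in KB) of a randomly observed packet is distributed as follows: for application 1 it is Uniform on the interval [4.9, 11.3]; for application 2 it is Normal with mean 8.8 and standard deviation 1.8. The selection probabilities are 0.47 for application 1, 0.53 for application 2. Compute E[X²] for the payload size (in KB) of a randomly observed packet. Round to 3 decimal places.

75.201

For each component E[X²] = Var + (mean)², giving 1: 69.0233; 2: 80.68.
Overall E[X²] = 0.47·69.0233 + 0.53·80.68 = 75.2014.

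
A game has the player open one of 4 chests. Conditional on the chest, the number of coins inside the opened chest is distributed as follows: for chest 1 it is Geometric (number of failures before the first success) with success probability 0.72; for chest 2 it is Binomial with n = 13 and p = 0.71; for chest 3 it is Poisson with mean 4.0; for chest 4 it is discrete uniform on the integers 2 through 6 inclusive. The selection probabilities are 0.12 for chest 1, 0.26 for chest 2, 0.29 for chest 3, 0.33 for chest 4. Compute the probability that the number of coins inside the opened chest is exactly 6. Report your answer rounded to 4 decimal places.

Conditional on each chest, P(X = 6): 1: 0.000346961; 2: 0.0379187; 3: 0.104196; 4: 0.2.
By total probability, P(X = 6) = 0.12·0.000346961 + 0.26·0.0379187 + 0.29·0.104196 + 0.33·0.2 = 0.106117.

0.1061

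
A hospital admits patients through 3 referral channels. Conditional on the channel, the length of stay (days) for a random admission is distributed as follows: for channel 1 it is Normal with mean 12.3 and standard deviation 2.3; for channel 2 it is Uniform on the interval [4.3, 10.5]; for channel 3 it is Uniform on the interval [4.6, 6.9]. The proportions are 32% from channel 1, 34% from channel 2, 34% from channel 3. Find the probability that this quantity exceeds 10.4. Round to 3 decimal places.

Conditional on each channel, P(X > 10.4): 1: 0.795623; 2: 0.016129; 3: 0.
By total probability, P(X > 10.4) = 0.32·0.795623 + 0.34·0.016129 + 0.34·0 = 0.260083.

0.260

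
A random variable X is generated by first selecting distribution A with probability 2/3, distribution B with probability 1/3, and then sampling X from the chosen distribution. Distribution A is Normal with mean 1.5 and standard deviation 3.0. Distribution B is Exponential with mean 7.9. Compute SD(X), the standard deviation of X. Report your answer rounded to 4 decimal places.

Per component, A: μ=1.5, E[X²]=11.25; B: μ=7.9, E[X²]=124.82.
E[X] = 0.666667·1.5 + 0.333333·7.9 = 3.63333.
E[X²] = 0.666667·11.25 + 0.333333·124.82 = 49.1067.
Var(X) = E[X²] − (E[X])² = 49.1067 − 13.2011 = 35.9056.
SD(X) = √35.9056 = 5.99212.

5.9921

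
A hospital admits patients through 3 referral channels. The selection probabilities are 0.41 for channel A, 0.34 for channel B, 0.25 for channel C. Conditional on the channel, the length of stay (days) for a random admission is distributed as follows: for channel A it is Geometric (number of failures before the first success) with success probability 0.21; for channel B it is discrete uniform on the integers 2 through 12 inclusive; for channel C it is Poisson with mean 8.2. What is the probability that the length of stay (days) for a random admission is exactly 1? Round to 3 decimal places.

Conditional on each channel, P(X = 1): A: 0.1659; B: 0; C: 0.00225216.
By total probability, P(X = 1) = 0.41·0.1659 + 0.34·0 + 0.25·0.00225216 = 0.068582.

0.069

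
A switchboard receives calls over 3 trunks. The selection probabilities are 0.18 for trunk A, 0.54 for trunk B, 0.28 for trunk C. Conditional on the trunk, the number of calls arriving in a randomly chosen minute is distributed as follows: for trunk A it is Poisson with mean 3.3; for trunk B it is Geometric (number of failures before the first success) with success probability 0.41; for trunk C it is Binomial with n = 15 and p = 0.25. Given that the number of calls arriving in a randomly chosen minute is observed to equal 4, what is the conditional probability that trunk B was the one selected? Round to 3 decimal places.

Likelihoods P(X=4 | ·): A: 0.182252; B: 0.0496812; C: 0.225199.
Posterior ∝ prior × likelihood. Numerator for B: 0.54·0.0496812 = 0.0268278.
Normalizing constant: 0.18·0.182252 + 0.54·0.0496812 + 0.28·0.225199 = 0.122689.
P(B | observation) = 0.0268278 / 0.122689 = 0.218665.

0.219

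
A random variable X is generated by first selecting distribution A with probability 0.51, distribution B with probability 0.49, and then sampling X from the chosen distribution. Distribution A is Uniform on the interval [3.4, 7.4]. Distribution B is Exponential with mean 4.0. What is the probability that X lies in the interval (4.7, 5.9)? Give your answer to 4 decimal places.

0.1922

Conditional on each component, P(4.7 < X < 5.9): A: 0.3; B: 0.0800403.
By total probability, P(4.7 < X < 5.9) = 0.51·0.3 + 0.49·0.0800403 = 0.19222.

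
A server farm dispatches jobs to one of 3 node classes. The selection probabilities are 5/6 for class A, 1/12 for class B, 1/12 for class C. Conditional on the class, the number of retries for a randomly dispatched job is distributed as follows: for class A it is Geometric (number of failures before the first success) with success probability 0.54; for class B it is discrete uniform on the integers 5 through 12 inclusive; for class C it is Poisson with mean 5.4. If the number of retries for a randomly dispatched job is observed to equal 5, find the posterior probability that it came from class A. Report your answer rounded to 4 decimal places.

Likelihoods P(X=5 | ·): A: 0.011122; B: 0.125; C: 0.172821.
Posterior ∝ prior × likelihood. Numerator for A: 0.833333·0.011122 = 0.00926833.
Normalizing constant: 0.833333·0.011122 + 0.0833333·0.125 + 0.0833333·0.172821 = 0.0340868.
P(A | observation) = 0.00926833 / 0.0340868 = 0.271904.

0.2719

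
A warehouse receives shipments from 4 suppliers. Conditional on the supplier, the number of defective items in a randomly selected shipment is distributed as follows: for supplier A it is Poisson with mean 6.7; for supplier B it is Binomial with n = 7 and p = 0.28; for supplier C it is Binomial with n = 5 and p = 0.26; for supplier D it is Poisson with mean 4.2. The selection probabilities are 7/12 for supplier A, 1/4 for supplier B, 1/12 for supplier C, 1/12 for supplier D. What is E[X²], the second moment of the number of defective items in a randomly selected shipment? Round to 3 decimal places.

For each component E[X²] = Var + (mean)², giving A: 51.59; B: 5.2528; C: 2.652; D: 21.84.
Overall E[X²] = 0.583333·51.59 + 0.25·5.2528 + 0.0833333·2.652 + 0.0833333·21.84 = 33.4484.

33.448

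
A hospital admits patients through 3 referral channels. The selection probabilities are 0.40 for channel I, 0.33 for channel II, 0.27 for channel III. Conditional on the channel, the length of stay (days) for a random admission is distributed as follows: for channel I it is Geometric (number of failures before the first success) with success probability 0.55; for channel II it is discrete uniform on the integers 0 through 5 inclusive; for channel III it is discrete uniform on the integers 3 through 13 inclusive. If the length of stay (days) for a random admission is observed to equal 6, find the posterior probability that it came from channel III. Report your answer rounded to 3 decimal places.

Likelihoods P(X=6 | ·): I: 0.00456707; II: 0; III: 0.0909091.
Posterior ∝ prior × likelihood. Numerator for III: 0.27·0.0909091 = 0.0245455.
Normalizing constant: 0.4·0.00456707 + 0.33·0 + 0.27·0.0909091 = 0.0263723.
P(III | observation) = 0.0245455 / 0.0263723 = 0.930729.

0.931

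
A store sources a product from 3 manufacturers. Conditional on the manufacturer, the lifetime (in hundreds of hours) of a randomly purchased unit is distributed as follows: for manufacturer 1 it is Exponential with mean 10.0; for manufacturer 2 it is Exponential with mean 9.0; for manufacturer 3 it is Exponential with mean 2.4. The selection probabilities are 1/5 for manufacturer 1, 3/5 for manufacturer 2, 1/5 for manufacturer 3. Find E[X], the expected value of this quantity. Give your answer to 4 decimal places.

7.8800

Component means — 1: 10; 2: 9; 3: 2.4.
E[X] = 0.2·10 + 0.6·9 + 0.2·2.4 = 7.88.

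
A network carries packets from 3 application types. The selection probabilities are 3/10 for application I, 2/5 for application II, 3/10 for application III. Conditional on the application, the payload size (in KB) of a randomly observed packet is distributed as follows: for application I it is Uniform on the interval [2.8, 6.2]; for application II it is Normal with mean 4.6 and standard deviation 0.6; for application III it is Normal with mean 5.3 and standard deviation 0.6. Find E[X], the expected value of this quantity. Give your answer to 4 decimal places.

Component means — I: 4.5; II: 4.6; III: 5.3.
E[X] = 0.3·4.5 + 0.4·4.6 + 0.3·5.3 = 4.78.

4.7800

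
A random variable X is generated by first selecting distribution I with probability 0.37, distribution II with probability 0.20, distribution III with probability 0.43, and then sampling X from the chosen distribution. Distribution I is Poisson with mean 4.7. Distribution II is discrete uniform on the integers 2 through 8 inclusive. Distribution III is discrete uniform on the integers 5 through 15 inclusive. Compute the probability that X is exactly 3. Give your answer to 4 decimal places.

0.0868

Conditional on each component, P(X = 3): I: 0.157383; II: 0.142857; III: 0.
By total probability, P(X = 3) = 0.37·0.157383 + 0.2·0.142857 + 0.43·0 = 0.0868032.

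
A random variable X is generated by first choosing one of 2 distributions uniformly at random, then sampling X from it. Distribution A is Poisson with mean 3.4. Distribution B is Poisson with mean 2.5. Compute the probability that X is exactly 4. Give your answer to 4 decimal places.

0.1597

Conditional on each component, P(X = 4): A: 0.185825; B: 0.133602.
By total probability, P(X = 4) = 0.5·0.185825 + 0.5·0.133602 = 0.159713.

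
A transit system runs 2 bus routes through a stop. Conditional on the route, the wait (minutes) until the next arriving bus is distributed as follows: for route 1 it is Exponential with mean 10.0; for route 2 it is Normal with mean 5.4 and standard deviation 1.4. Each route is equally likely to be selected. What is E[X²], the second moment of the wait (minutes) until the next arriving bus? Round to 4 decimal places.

For each component E[X²] = Var + (mean)², giving 1: 200; 2: 31.12.
Overall E[X²] = 0.5·200 + 0.5·31.12 = 115.56.

115.5600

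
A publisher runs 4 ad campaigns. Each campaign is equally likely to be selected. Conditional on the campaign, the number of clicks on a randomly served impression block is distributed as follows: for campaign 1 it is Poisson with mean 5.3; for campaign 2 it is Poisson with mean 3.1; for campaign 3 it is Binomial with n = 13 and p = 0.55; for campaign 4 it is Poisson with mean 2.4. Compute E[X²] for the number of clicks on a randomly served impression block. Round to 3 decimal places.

27.150

For each component E[X²] = Var + (mean)², giving 1: 33.39; 2: 12.71; 3: 54.34; 4: 8.16.
Overall E[X²] = 0.25·33.39 + 0.25·12.71 + 0.25·54.34 + 0.25·8.16 = 27.15.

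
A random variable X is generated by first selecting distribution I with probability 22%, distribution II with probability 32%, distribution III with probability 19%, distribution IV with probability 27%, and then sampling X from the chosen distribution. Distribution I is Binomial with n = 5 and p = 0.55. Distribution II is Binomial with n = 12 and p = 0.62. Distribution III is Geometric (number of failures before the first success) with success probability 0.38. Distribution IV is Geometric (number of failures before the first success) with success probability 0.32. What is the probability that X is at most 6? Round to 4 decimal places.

0.7458

Conditional on each component, P(X ≤ 6): I: 1; II: 0.283285; III: 0.964784; IV: 0.93277.
By total probability, P(X ≤ 6) = 0.22·1 + 0.32·0.283285 + 0.19·0.964784 + 0.27·0.93277 = 0.745808.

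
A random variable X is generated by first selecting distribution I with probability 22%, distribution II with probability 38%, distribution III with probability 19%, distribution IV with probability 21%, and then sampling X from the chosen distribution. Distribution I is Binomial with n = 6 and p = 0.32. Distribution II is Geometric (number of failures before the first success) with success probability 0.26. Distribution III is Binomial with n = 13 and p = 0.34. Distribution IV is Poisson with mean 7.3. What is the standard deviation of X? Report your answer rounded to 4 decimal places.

Per component, I: μ=1.92, E[X²]=4.992; II: μ=2.84615, E[X²]=19.0473; III: μ=4.42, E[X²]=22.4536; IV: μ=7.3, E[X²]=60.59.
E[X] = 0.22·1.92 + 0.38·2.84615 + 0.19·4.42 + 0.21·7.3 = 3.87674.
E[X²] = 0.22·4.992 + 0.38·19.0473 + 0.19·22.4536 + 0.21·60.59 = 25.3263.
Var(X) = E[X²] − (E[X])² = 25.3263 − 15.0291 = 10.2972.
SD(X) = √10.2972 = 3.20893.

3.2089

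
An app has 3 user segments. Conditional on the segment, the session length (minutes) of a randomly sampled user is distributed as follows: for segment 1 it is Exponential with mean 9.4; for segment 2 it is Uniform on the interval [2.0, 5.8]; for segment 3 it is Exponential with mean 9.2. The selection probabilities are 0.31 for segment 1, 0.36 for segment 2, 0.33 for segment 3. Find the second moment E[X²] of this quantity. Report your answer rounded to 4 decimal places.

116.5544

For each component E[X²] = Var + (mean)², giving 1: 176.72; 2: 16.4133; 3: 169.28.
Overall E[X²] = 0.31·176.72 + 0.36·16.4133 + 0.33·169.28 = 116.554.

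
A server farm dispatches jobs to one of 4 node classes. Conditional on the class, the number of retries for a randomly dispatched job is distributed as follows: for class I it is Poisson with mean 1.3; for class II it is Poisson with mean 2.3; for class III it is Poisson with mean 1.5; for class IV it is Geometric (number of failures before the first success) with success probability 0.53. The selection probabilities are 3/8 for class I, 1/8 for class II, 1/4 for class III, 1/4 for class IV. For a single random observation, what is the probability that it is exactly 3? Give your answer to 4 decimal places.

Conditional on each class, P(X = 3): I: 0.0997921; II: 0.203308; III: 0.125511; IV: 0.0550262.
By total probability, P(X = 3) = 0.375·0.0997921 + 0.125·0.203308 + 0.25·0.125511 + 0.25·0.0550262 = 0.10797.

0.1080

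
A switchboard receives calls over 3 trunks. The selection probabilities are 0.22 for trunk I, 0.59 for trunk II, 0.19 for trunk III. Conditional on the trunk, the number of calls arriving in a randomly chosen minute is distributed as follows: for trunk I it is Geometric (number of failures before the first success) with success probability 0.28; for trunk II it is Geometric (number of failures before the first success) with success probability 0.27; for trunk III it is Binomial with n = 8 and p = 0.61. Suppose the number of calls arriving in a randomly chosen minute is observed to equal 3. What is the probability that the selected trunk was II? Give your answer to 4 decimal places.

Likelihoods P(X=3 | ·): I: 0.104509; II: 0.105035; III: 0.114683.
Posterior ∝ prior × likelihood. Numerator for II: 0.59·0.105035 = 0.0619704.
Normalizing constant: 0.22·0.104509 + 0.59·0.105035 + 0.19·0.114683 = 0.106752.
P(II | observation) = 0.0619704 / 0.106752 = 0.580506.

0.5805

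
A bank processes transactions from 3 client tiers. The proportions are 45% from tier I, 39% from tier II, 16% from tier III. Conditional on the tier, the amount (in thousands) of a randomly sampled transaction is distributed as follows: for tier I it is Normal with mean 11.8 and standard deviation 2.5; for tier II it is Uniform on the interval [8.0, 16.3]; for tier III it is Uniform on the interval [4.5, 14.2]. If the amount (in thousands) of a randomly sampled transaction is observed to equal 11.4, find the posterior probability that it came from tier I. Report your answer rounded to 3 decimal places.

Likelihoods f(11.4 | ·): I: 0.157547; II: 0.120482; III: 0.103093.
Posterior ∝ prior × likelihood. Numerator for I: 0.45·0.157547 = 0.0708963.
Normalizing constant: 0.45·0.157547 + 0.39·0.120482 + 0.16·0.103093 = 0.134379.
P(I | observation) = 0.0708963 / 0.134379 = 0.527584.

0.528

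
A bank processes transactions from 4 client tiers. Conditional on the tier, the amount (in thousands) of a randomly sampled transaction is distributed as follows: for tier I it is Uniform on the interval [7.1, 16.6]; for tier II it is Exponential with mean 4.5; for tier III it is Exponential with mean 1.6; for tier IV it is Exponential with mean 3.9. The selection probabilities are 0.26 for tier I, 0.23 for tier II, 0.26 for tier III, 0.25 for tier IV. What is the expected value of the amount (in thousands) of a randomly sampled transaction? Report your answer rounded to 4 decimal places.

Component means — I: 11.85; II: 4.5; III: 1.6; IV: 3.9.
E[X] = 0.26·11.85 + 0.23·4.5 + 0.26·1.6 + 0.25·3.9 = 5.507.

5.5070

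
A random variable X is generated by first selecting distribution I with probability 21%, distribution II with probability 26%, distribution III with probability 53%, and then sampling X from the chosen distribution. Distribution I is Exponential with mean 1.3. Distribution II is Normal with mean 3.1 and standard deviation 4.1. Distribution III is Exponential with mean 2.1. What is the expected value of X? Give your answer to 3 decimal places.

Component means — I: 1.3; II: 3.1; III: 2.1.
E[X] = 0.21·1.3 + 0.26·3.1 + 0.53·2.1 = 2.192.

2.192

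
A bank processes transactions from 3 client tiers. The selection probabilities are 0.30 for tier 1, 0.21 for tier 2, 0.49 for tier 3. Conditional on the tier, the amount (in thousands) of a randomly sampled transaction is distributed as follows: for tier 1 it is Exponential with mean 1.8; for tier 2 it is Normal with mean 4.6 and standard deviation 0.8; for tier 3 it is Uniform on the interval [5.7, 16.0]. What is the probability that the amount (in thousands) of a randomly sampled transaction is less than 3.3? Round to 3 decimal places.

0.263

Conditional on each tier, P(X < 3.3): 1: 0.84012; 2: 0.0520813; 3: 0.
By total probability, P(X < 3.3) = 0.3·0.84012 + 0.21·0.0520813 + 0.49·0 = 0.262973.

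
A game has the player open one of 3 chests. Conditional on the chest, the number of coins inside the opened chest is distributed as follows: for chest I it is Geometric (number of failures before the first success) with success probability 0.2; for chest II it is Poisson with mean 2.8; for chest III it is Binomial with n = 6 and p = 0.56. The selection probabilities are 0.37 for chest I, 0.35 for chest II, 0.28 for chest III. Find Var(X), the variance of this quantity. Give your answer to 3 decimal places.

Per component, I: μ=4, E[X²]=36; II: μ=2.8, E[X²]=10.64; III: μ=3.36, E[X²]=12.768.
E[X] = 0.37·4 + 0.35·2.8 + 0.28·3.36 = 3.4008.
E[X²] = 0.37·36 + 0.35·10.64 + 0.28·12.768 = 20.619.
Var(X) = E[X²] − (E[X])² = 20.619 − 11.5654 = 9.0536.

9.054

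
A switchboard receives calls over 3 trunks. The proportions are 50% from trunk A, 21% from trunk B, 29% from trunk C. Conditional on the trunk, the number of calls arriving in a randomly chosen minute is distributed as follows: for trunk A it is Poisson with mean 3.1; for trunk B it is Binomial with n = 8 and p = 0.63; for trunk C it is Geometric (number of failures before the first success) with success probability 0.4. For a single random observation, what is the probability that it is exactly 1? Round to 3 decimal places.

Conditional on each trunk, P(X = 1): A: 0.139653; B: 0.00478457; C: 0.24.
By total probability, P(X = 1) = 0.5·0.139653 + 0.21·0.00478457 + 0.29·0.24 = 0.140431.

0.140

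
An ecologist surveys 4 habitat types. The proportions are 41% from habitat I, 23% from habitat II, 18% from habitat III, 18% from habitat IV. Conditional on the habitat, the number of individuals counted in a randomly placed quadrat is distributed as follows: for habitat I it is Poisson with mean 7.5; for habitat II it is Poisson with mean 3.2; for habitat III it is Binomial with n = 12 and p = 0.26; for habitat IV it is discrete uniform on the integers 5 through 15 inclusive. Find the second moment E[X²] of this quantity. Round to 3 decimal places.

51.196

For each component E[X²] = Var + (mean)², giving I: 63.75; II: 13.44; III: 12.0432; IV: 110.
Overall E[X²] = 0.41·63.75 + 0.23·13.44 + 0.18·12.0432 + 0.18·110 = 51.1965.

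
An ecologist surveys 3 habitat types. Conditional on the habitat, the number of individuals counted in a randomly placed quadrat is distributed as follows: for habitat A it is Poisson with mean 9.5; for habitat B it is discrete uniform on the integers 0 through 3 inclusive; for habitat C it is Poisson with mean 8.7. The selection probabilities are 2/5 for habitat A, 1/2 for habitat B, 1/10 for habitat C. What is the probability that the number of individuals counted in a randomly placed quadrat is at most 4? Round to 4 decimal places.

0.5227

Conditional on each habitat, P(X ≤ 4): A: 0.0402627; B: 1; C: 0.0659685.
By total probability, P(X ≤ 4) = 0.4·0.0402627 + 0.5·1 + 0.1·0.0659685 = 0.522702.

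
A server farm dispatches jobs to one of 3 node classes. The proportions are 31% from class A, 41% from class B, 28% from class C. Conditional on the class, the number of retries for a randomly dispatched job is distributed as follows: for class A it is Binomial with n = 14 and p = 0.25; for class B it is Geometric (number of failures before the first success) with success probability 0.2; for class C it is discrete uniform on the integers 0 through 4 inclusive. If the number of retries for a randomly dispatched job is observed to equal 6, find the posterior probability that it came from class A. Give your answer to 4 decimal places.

0.5142

Likelihoods P(X=6 | ·): A: 0.0733982; B: 0.0524288; C: 0.
Posterior ∝ prior × likelihood. Numerator for A: 0.31·0.0733982 = 0.0227534.
Normalizing constant: 0.31·0.0733982 + 0.41·0.0524288 + 0.28·0 = 0.0442493.
P(A | observation) = 0.0227534 / 0.0442493 = 0.514211.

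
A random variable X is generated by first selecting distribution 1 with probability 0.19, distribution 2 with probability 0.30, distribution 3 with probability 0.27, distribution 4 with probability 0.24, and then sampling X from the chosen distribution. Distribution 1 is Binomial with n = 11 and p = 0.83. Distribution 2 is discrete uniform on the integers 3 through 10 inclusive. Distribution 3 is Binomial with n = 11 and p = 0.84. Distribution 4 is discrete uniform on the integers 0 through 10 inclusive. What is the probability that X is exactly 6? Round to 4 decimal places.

0.0680

Conditional on each component, P(X = 6): 1: 0.0214464; 2: 0.125; 3: 0.0170184; 4: 0.0909091.
By total probability, P(X = 6) = 0.19·0.0214464 + 0.3·0.125 + 0.27·0.0170184 + 0.24·0.0909091 = 0.067988.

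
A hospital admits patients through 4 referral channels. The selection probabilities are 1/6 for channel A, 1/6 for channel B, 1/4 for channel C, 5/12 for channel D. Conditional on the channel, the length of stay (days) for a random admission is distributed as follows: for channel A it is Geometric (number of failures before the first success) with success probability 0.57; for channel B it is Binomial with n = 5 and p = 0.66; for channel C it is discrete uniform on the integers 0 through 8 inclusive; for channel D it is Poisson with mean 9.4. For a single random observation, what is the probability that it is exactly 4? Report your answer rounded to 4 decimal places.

Conditional on each channel, P(X = 4): A: 0.0194872; B: 0.322571; C: 0.111111; D: 0.0269111.
By total probability, P(X = 4) = 0.166667·0.0194872 + 0.166667·0.322571 + 0.25·0.111111 + 0.416667·0.0269111 = 0.0960004.

0.0960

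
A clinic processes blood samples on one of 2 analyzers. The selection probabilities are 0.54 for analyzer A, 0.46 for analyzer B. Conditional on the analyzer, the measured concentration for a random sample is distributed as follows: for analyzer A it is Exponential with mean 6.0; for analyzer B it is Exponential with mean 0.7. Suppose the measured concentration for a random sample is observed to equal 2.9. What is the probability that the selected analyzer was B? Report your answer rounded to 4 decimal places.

0.1582

Likelihoods f(2.9 | ·): A: 0.102787; B: 0.022682.
Posterior ∝ prior × likelihood. Numerator for B: 0.46·0.022682 = 0.0104337.
Normalizing constant: 0.54·0.102787 + 0.46·0.022682 = 0.0659389.
P(B | observation) = 0.0104337 / 0.0659389 = 0.158233.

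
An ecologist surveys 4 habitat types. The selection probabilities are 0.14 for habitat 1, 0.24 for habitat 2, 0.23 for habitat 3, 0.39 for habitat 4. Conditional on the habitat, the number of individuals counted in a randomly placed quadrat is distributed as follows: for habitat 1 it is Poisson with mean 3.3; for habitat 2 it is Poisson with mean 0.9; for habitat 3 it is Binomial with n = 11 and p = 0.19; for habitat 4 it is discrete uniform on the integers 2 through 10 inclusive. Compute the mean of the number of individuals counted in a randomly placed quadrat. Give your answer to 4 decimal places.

Component means — 1: 3.3; 2: 0.9; 3: 2.09; 4: 6.
E[X] = 0.14·3.3 + 0.24·0.9 + 0.23·2.09 + 0.39·6 = 3.4987.

3.4987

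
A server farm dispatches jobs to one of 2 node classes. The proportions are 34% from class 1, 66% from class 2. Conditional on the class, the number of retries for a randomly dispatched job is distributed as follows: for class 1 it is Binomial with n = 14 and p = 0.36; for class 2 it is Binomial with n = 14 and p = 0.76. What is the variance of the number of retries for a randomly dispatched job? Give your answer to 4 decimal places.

Per component, 1: μ=5.04, E[X²]=28.6272; 2: μ=10.64, E[X²]=115.763.
E[X] = 0.34·5.04 + 0.66·10.64 = 8.736.
E[X²] = 0.34·28.6272 + 0.66·115.763 = 86.137.
Var(X) = E[X²] − (E[X])² = 86.137 − 76.3177 = 9.81926.

9.8193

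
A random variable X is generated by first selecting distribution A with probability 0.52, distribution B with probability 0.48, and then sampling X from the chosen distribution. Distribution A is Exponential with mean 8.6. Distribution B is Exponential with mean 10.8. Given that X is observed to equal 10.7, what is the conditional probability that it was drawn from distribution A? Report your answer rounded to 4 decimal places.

Likelihoods f(10.7 | ·): A: 0.0335088; B: 0.0343798.
Posterior ∝ prior × likelihood. Numerator for A: 0.52·0.0335088 = 0.0174246.
Normalizing constant: 0.52·0.0335088 + 0.48·0.0343798 = 0.0339268.
P(A | observation) = 0.0174246 / 0.0339268 = 0.513592.

0.5136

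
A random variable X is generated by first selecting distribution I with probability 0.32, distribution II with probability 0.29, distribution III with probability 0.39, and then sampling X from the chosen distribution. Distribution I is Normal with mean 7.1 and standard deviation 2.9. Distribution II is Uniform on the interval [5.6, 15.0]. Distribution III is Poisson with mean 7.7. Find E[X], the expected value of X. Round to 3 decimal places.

Component means — I: 7.1; II: 10.3; III: 7.7.
E[X] = 0.32·7.1 + 0.29·10.3 + 0.39·7.7 = 8.262.

8.262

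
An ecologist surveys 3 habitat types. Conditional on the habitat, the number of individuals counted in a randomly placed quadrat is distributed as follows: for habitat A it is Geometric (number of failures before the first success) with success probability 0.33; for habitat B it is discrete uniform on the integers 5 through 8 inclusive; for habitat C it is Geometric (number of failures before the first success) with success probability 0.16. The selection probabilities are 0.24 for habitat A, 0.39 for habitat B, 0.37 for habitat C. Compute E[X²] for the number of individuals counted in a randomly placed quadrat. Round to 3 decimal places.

41.770

For each component E[X²] = Var + (mean)², giving A: 10.2746; B: 43.5; C: 60.375.
Overall E[X²] = 0.24·10.2746 + 0.39·43.5 + 0.37·60.375 = 41.7696.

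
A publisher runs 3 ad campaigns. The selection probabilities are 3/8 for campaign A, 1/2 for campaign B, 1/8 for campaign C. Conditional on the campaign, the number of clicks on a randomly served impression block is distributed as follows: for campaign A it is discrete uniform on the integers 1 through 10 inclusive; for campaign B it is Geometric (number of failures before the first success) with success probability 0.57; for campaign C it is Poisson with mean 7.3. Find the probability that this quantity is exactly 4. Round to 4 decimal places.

Conditional on each campaign, P(X = 4): A: 0.1; B: 0.0194872; C: 0.0799338.
By total probability, P(X = 4) = 0.375·0.1 + 0.5·0.0194872 + 0.125·0.0799338 = 0.0572353.

0.0572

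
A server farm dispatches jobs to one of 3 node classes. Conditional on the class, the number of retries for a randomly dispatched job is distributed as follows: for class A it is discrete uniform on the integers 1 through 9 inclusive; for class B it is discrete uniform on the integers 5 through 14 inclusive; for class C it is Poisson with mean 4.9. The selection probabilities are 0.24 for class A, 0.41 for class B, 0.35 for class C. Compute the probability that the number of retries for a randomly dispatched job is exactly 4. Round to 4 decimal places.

0.0893

Conditional on each class, P(X = 4): A: 0.111111; B: 0; C: 0.178867.
By total probability, P(X = 4) = 0.24·0.111111 + 0.41·0 + 0.35·0.178867 = 0.0892701.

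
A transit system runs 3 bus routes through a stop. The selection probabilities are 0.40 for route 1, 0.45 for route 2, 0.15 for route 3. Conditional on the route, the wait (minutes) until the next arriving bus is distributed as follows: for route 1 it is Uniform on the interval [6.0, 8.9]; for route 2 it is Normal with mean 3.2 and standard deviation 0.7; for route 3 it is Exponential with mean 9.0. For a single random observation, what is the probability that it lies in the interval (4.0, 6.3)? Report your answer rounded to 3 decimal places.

Conditional on each route, P(4.0 < X < 6.3): 1: 0.103448; 2: 0.126544; 3: 0.144595.
By total probability, P(4.0 < X < 6.3) = 0.4·0.103448 + 0.45·0.126544 + 0.15·0.144595 = 0.120013.

0.120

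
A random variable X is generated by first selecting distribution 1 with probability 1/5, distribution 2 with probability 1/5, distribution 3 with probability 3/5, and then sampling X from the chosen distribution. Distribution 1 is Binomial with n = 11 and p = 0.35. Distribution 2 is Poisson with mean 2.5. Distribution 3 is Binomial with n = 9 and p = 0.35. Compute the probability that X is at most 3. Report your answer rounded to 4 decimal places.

0.6020

Conditional on each component, P(X ≤ 3): 1: 0.42555; 2: 0.757576; 3: 0.608894.
By total probability, P(X ≤ 3) = 0.2·0.42555 + 0.2·0.757576 + 0.6·0.608894 = 0.601962.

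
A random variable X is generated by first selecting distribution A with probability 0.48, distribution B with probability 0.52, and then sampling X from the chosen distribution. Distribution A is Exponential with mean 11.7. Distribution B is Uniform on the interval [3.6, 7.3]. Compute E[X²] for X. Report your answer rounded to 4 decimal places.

147.4529

For each component E[X²] = Var + (mean)², giving A: 273.78; B: 30.8433.
Overall E[X²] = 0.48·273.78 + 0.52·30.8433 = 147.453.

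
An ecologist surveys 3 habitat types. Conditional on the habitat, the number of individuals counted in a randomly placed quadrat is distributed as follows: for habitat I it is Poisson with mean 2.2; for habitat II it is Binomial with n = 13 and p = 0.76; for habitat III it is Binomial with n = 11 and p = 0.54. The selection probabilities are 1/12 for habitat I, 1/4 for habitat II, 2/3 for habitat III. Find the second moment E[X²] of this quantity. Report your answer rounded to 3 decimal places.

50.927

For each component E[X²] = Var + (mean)², giving I: 7.04; II: 99.9856; III: 38.016.
Overall E[X²] = 0.0833333·7.04 + 0.25·99.9856 + 0.666667·38.016 = 50.9271.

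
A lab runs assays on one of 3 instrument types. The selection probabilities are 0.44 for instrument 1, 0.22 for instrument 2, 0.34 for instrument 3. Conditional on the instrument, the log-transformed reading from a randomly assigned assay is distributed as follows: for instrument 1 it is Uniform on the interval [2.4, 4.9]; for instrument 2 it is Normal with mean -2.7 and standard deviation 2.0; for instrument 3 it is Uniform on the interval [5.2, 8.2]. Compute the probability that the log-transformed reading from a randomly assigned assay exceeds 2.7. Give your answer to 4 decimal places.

Conditional on each instrument, P(X > 2.7): 1: 0.88; 2: 0.00346697; 3: 1.
By total probability, P(X > 2.7) = 0.44·0.88 + 0.22·0.00346697 + 0.34·1 = 0.727963.

0.7280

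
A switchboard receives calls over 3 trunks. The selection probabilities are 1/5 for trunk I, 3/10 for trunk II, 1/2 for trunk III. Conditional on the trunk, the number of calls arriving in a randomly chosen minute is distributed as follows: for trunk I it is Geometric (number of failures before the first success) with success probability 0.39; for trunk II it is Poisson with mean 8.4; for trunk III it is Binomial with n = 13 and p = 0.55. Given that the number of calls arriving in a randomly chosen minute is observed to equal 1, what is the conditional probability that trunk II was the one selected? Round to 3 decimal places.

Likelihoods P(X=1 | ·): I: 0.2379; II: 0.00188889; III: 0.000493011.
Posterior ∝ prior × likelihood. Numerator for II: 0.3·0.00188889 = 0.000566666.
Normalizing constant: 0.2·0.2379 + 0.3·0.00188889 + 0.5·0.000493011 = 0.0483932.
P(II | observation) = 0.000566666 / 0.0483932 = 0.0117096.

0.012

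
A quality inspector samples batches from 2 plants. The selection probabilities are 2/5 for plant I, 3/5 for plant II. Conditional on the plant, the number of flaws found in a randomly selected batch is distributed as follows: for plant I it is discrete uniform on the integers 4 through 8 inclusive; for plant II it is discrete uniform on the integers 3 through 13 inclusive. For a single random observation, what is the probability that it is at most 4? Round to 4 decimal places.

Conditional on each plant, P(X ≤ 4): I: 0.2; II: 0.181818.
By total probability, P(X ≤ 4) = 0.4·0.2 + 0.6·0.181818 = 0.189091.

0.1891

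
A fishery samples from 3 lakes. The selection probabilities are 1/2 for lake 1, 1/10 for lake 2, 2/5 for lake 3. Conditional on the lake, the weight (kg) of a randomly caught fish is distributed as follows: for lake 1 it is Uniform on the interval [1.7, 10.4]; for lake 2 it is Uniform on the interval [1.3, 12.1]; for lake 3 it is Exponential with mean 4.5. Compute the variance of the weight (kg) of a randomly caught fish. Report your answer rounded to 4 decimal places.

12.9210

Per component, 1: μ=6.05, E[X²]=42.91; 2: μ=6.7, E[X²]=54.61; 3: μ=4.5, E[X²]=40.5.
E[X] = 0.5·6.05 + 0.1·6.7 + 0.4·4.5 = 5.495.
E[X²] = 0.5·42.91 + 0.1·54.61 + 0.4·40.5 = 43.116.
Var(X) = E[X²] − (E[X])² = 43.116 − 30.195 = 12.921.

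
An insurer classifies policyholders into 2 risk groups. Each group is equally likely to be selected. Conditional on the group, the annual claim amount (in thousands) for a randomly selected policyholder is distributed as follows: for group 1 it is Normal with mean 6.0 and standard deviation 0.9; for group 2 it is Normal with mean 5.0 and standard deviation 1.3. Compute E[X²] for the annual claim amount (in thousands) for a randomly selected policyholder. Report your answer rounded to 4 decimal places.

31.7500

For each component E[X²] = Var + (mean)², giving 1: 36.81; 2: 26.69.
Overall E[X²] = 0.5·36.81 + 0.5·26.69 = 31.75.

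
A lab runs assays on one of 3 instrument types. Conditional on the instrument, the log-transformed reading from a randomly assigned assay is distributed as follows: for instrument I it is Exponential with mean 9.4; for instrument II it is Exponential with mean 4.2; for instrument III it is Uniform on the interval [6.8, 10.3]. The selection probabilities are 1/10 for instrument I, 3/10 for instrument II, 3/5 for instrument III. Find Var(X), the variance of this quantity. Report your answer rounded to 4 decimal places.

19.0011

Per component, I: μ=9.4, E[X²]=176.72; II: μ=4.2, E[X²]=35.28; III: μ=8.55, E[X²]=74.1233.
E[X] = 0.1·9.4 + 0.3·4.2 + 0.6·8.55 = 7.33.
E[X²] = 0.1·176.72 + 0.3·35.28 + 0.6·74.1233 = 72.73.
Var(X) = E[X²] − (E[X])² = 72.73 − 53.7289 = 19.0011.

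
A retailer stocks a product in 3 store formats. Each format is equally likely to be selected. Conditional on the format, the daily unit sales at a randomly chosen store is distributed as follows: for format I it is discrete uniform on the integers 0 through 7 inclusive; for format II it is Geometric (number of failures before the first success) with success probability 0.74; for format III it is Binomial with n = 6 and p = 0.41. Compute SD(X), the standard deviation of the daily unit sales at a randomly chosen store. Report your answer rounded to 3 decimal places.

Per component, I: μ=3.5, E[X²]=17.5; II: μ=0.351351, E[X²]=0.598247; III: μ=2.46, E[X²]=7.503.
E[X] = 0.333333·3.5 + 0.333333·0.351351 + 0.333333·2.46 = 2.10378.
E[X²] = 0.333333·17.5 + 0.333333·0.598247 + 0.333333·7.503 = 8.53375.
Var(X) = E[X²] − (E[X])² = 8.53375 − 4.42591 = 4.10784.
SD(X) = √4.10784 = 2.02678.

2.027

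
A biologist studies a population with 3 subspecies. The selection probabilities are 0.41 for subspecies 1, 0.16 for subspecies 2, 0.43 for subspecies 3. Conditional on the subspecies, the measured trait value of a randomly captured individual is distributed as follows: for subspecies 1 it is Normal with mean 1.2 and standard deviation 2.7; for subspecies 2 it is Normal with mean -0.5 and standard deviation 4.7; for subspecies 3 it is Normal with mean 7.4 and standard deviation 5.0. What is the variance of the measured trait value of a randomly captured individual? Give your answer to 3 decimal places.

28.534

Per component, 1: μ=1.2, E[X²]=8.73; 2: μ=-0.5, E[X²]=22.34; 3: μ=7.4, E[X²]=79.76.
E[X] = 0.41·1.2 + 0.16·-0.5 + 0.43·7.4 = 3.594.
E[X²] = 0.41·8.73 + 0.16·22.34 + 0.43·79.76 = 41.4505.
Var(X) = E[X²] − (E[X])² = 41.4505 − 12.9168 = 28.5337.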